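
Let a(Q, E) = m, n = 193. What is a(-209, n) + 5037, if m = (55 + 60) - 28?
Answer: 5124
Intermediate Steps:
m = 87 (m = 115 - 28 = 87)
a(Q, E) = 87
a(-209, n) + 5037 = 87 + 5037 = 5124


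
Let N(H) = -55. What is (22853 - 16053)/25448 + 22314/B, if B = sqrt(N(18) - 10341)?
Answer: 850/3181 - 11157*I*sqrt(2599)/2599 ≈ 0.26721 - 218.85*I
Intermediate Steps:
B = 2*I*sqrt(2599) (B = sqrt(-55 - 10341) = sqrt(-10396) = 2*I*sqrt(2599) ≈ 101.96*I)
(22853 - 16053)/25448 + 22314/B = (22853 - 16053)/25448 + 22314/((2*I*sqrt(2599))) = 6800*(1/25448) + 22314*(-I*sqrt(2599)/5198) = 850/3181 - 11157*I*sqrt(2599)/2599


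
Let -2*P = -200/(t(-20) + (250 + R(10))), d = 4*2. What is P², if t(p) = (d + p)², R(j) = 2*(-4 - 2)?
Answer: 2500/36481 ≈ 0.068529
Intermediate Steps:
d = 8
R(j) = -12 (R(j) = 2*(-6) = -12)
t(p) = (8 + p)²
P = 50/191 (P = -(-100)/((8 - 20)² + (250 - 12)) = -(-100)/((-12)² + 238) = -(-100)/(144 + 238) = -(-100)/382 = -½*(-100/191) = 50/191 ≈ 0.26178)
P² = (50/191)² = 2500/36481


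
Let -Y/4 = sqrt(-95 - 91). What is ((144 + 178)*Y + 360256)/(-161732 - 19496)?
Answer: -90064/45307 + 322*I*sqrt(186)/45307 ≈ -1.9879 + 0.096928*I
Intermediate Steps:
Y = -4*I*sqrt(186) (Y = -4*sqrt(-95 - 91) = -4*I*sqrt(186) ≈ -54.553*I)
((144 + 178)*Y + 360256)/(-161732 - 19496) = ((144 + 178)*(-4*I*sqrt(186)) + 360256)/(-161732 - 19496) = (322*(-4*I*sqrt(186)) + 360256)/(-181228) = (-1288*I*sqrt(186) + 360256)*(-1/181228) = (360256 - 1288*I*sqrt(186))*(-1/181228) = -90064/45307 + 322*I*sqrt(186)/45307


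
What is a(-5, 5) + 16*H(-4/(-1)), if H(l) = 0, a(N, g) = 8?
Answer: 8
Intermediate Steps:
a(-5, 5) + 16*H(-4/(-1)) = 8 + 16*0 = 8 + 0 = 8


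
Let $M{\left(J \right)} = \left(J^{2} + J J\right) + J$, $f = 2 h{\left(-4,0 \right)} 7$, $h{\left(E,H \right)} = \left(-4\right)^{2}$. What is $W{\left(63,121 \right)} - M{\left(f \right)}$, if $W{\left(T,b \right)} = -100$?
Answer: $-100676$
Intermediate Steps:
$h{\left(E,H \right)} = 16$
$f = 224$ ($f = 2 \cdot 16 \cdot 7 = 32 \cdot 7 = 224$)
$M{\left(J \right)} = J + 2 J^{2}$ ($M{\left(J \right)} = \left(J^{2} + J^{2}\right) + J = 2 J^{2} + J = J + 2 J^{2}$)
$W{\left(63,121 \right)} - M{\left(f \right)} = -100 - 224 \left(1 + 2 \cdot 224\right) = -100 - 224 \left(1 + 448\right) = -100 - 224 \cdot 449 = -100 - 100576 = -100676$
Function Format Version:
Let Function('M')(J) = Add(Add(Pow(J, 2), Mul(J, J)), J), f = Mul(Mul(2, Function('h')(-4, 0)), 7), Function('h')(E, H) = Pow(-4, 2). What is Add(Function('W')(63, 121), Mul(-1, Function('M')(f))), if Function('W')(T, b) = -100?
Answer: -100676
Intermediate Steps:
Function('h')(E, H) = 16
f = 224 (f = Mul(Mul(2, 16), 7) = Mul(32, 7) = 224)
Function('M')(J) = Add(J, Mul(2, Pow(J, 2))) (Function('M')(J) = Add(Add(Pow(J, 2), Pow(J, 2)), J) = Add(Mul(2, Pow(J, 2)), J) = Add(J, Mul(2, Pow(J, 2))))
Add(Function('W')(63, 121), Mul(-1, Function('M')(f))) = Add(-100, Mul(-1, Mul(224, Add(1, Mul(2, 224))))) = Add(-100, Mul(-1, Mul(224, Add(1, 448)))) = Add(-100, Mul(-1, Mul(224, 449))) = Add(-100, Mul(-1, 100576)) = Add(-100, -100576) = -100676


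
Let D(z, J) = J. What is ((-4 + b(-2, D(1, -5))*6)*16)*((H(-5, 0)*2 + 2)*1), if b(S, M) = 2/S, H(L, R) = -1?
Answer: 0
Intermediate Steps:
((-4 + b(-2, D(1, -5))*6)*16)*((H(-5, 0)*2 + 2)*1) = ((-4 + (2/(-2))*6)*16)*((-1*2 + 2)*1) = ((-4 + (2*(-½))*6)*16)*((-2 + 2)*1) = ((-4 - 1*6)*16)*(0*1) = ((-4 - 6)*16)*0 = -10*16*0 = -160*0 = 0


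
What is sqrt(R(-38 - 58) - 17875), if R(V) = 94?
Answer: I*sqrt(17781) ≈ 133.35*I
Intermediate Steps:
sqrt(R(-38 - 58) - 17875) = sqrt(94 - 17875) = sqrt(-17781) = I*sqrt(17781)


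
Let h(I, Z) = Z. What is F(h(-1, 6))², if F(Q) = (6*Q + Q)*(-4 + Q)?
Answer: 7056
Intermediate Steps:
F(Q) = 7*Q*(-4 + Q) (F(Q) = (7*Q)*(-4 + Q) = 7*Q*(-4 + Q))
F(h(-1, 6))² = (7*6*(-4 + 6))² = (7*6*2)² = 84² = 7056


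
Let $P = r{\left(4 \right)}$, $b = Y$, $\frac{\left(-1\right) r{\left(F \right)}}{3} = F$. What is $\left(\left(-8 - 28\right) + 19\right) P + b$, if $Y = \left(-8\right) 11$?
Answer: $116$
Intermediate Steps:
$Y = -88$
$r{\left(F \right)} = - 3 F$
$b = -88$
$P = -12$ ($P = \left(-3\right) 4 = -12$)
$\left(\left(-8 - 28\right) + 19\right) P + b = \left(\left(-8 - 28\right) + 19\right) \left(-12\right) - 88 = \left(-36 + 19\right) \left(-12\right) - 88 = \left(-17\right) \left(-12\right) - 88 = 204 - 88 = 116$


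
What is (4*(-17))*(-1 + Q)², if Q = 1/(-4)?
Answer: -425/4 ≈ -106.25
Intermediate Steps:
Q = -¼ ≈ -0.25000
(4*(-17))*(-1 + Q)² = (4*(-17))*(-1 - ¼)² = -68*(-5/4)² = -68*25/16 = -425/4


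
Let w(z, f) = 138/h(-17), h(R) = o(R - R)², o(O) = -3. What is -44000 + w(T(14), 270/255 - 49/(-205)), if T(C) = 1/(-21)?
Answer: -131954/3 ≈ -43985.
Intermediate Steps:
h(R) = 9 (h(R) = (-3)² = 9)
T(C) = -1/21
w(z, f) = 46/3 (w(z, f) = 138/9 = 138*(⅑) = 46/3)
-44000 + w(T(14), 270/255 - 49/(-205)) = -44000 + 46/3 = -131954/3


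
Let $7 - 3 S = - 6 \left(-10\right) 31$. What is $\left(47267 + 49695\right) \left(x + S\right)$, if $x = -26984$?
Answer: $- \frac{8028938410}{3} \approx -2.6763 \cdot 10^{9}$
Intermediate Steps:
$S = - \frac{1853}{3}$ ($S = \frac{7}{3} - \frac{\left(-1\right) 6 \left(-10\right) 31}{3} = \frac{7}{3} - \frac{\left(-1\right) \left(\left(-60\right) 31\right)}{3} = \frac{7}{3} - \frac{\left(-1\right) \left(-1860\right)}{3} = \frac{7}{3} - 620 = - \frac{1853}{3} \approx -617.67$)
$\left(47267 + 49695\right) \left(x + S\right) = \left(47267 + 49695\right) \left(-26984 - \frac{1853}{3}\right) = 96962 \left(- \frac{82805}{3}\right) = - \frac{8028938410}{3}$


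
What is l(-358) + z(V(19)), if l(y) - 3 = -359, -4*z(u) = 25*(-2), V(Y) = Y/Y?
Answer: -687/2 ≈ -343.50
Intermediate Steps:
V(Y) = 1
z(u) = 25/2 (z(u) = -25*(-2)/4 = -¼*(-50) = 25/2)
l(y) = -356 (l(y) = 3 - 359 = -356)
l(-358) + z(V(19)) = -356 + 25/2 = -687/2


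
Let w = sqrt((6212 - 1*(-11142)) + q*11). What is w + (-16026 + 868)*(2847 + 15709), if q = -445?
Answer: -281271848 + sqrt(12459) ≈ -2.8127e+8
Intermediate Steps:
w = sqrt(12459) (w = sqrt((6212 - 1*(-11142)) - 445*11) = sqrt((6212 + 11142) - 4895) = sqrt(17354 - 4895) = sqrt(12459) ≈ 111.62)
w + (-16026 + 868)*(2847 + 15709) = sqrt(12459) + (-16026 + 868)*(2847 + 15709) = sqrt(12459) - 15158*18556 = sqrt(12459) - 281271848 = -281271848 + sqrt(12459)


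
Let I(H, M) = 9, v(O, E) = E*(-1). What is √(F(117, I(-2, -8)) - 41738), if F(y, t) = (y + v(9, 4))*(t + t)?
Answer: 2*I*√9926 ≈ 199.26*I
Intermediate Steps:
v(O, E) = -E
F(y, t) = 2*t*(-4 + y) (F(y, t) = (y - 1*4)*(t + t) = (y - 4)*(2*t) = (-4 + y)*(2*t) = 2*t*(-4 + y))
√(F(117, I(-2, -8)) - 41738) = √(2*9*(-4 + 117) - 41738) = √(2*9*113 - 41738) = √(2034 - 41738) = √(-39704) = 2*I*√9926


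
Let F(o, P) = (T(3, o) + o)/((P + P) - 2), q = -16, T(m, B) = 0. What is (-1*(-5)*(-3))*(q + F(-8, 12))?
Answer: 2700/11 ≈ 245.45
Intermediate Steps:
F(o, P) = o/(-2 + 2*P) (F(o, P) = (0 + o)/((P + P) - 2) = o/(2*P - 2) = o/(-2 + 2*P))
(-1*(-5)*(-3))*(q + F(-8, 12)) = (-1*(-5)*(-3))*(-16 + (1/2)*(-8)/(-1 + 12)) = (5*(-3))*(-16 + (1/2)*(-8)/11) = -15*(-16 + (1/2)*(-8)*(1/11)) = -15*(-16 - 4/11) = -15*(-180/11) = 2700/11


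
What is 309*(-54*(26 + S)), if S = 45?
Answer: -1184706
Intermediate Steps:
309*(-54*(26 + S)) = 309*(-54*(26 + 45)) = 309*(-54*71) = 309*(-3834) = -1184706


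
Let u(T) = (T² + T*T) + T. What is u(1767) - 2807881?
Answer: 3438464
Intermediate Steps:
u(T) = T + 2*T² (u(T) = (T² + T²) + T = 2*T² + T = T + 2*T²)
u(1767) - 2807881 = 1767*(1 + 2*1767) - 2807881 = 1767*(1 + 3534) - 2807881 = 1767*3535 - 2807881 = 6246345 - 2807881 = 3438464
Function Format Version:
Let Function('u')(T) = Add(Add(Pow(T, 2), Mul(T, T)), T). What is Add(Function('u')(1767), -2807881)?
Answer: 3438464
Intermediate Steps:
Function('u')(T) = Add(T, Mul(2, Pow(T, 2))) (Function('u')(T) = Add(Add(Pow(T, 2), Pow(T, 2)), T) = Add(Mul(2, Pow(T, 2)), T) = Add(T, Mul(2, Pow(T, 2))))
Add(Function('u')(1767), -2807881) = Add(Mul(1767, Add(1, Mul(2, 1767))), -2807881) = Add(Mul(1767, Add(1, 3534)), -2807881) = Add(Mul(1767, 3535), -2807881) = Add(6246345, -2807881) = 3438464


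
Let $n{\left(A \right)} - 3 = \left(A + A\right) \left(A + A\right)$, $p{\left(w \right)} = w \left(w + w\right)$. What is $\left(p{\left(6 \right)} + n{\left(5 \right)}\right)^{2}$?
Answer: $30625$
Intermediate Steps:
$p{\left(w \right)} = 2 w^{2}$ ($p{\left(w \right)} = w 2 w = 2 w^{2}$)
$n{\left(A \right)} = 3 + 4 A^{2}$ ($n{\left(A \right)} = 3 + \left(A + A\right) \left(A + A\right) = 3 + 2 A 2 A = 3 + 4 A^{2}$)
$\left(p{\left(6 \right)} + n{\left(5 \right)}\right)^{2} = \left(2 \cdot 6^{2} + \left(3 + 4 \cdot 5^{2}\right)\right)^{2} = \left(2 \cdot 36 + \left(3 + 4 \cdot 25\right)\right)^{2} = \left(72 + \left(3 + 100\right)\right)^{2} = \left(72 + 103\right)^{2} = 175^{2} = 30625$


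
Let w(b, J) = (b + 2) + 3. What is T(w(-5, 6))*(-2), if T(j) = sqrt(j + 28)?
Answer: -4*sqrt(7) ≈ -10.583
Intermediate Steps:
w(b, J) = 5 + b (w(b, J) = (2 + b) + 3 = 5 + b)
T(j) = sqrt(28 + j)
T(w(-5, 6))*(-2) = sqrt(28 + (5 - 5))*(-2) = sqrt(28 + 0)*(-2) = sqrt(28)*(-2) = (2*sqrt(7))*(-2) = -4*sqrt(7)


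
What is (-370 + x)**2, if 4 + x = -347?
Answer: 519841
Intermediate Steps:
x = -351 (x = -4 - 347 = -351)
(-370 + x)**2 = (-370 - 351)**2 = (-721)**2 = 519841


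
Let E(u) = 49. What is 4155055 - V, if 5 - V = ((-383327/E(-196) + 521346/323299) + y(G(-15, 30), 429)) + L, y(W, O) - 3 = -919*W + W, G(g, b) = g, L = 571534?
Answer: 1530024031012/323299 ≈ 4.7325e+6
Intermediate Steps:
y(W, O) = 3 - 918*W (y(W, O) = 3 + (-919*W + W) = 3 - 918*W)
V = -186698904567/323299 (V = 5 - (((-383327/49 + 521346/323299) + (3 - 918*(-15))) + 571534) = 5 - (((-383327*1/49 + 521346*(1/323299)) + (3 + 13770)) + 571534) = 5 - (((-7823 + 521346/323299) + 13773) + 571534) = 5 - ((-2528646731/323299 + 13773) + 571534) = 5 - (1924150396/323299 + 571534) = 5 - 1*186700521062/323299 = 5 - 186700521062/323299 = -186698904567/323299 ≈ -5.7748e+5)
4155055 - V = 4155055 - 1*(-186698904567/323299) = 4155055 + 186698904567/323299 = 1530024031012/323299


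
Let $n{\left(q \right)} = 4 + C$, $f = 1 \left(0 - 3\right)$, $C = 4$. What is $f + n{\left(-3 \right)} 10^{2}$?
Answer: $797$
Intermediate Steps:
$f = -3$ ($f = 1 \left(-3\right) = -3$)
$n{\left(q \right)} = 8$ ($n{\left(q \right)} = 4 + 4 = 8$)
$f + n{\left(-3 \right)} 10^{2} = -3 + 8 \cdot 10^{2} = -3 + 8 \cdot 100 = -3 + 800 = 797$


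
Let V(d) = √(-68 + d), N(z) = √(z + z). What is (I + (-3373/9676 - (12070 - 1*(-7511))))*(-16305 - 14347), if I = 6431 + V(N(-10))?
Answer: 975061369499/2419 - 30652*√(-68 + 2*I*√5) ≈ 4.0308e+8 - 2.529e+5*I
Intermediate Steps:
N(z) = √2*√z (N(z) = √(2*z) = √2*√z)
I = 6431 + √(-68 + 2*I*√5) (I = 6431 + √(-68 + √2*√(-10)) = 6431 + √(-68 + √2*(I*√10)) = 6431 + √(-68 + 2*I*√5) ≈ 6431.3 + 8.2507*I)
(I + (-3373/9676 - (12070 - 1*(-7511))))*(-16305 - 14347) = ((6431 + √(-68 + 2*I*√5)) + (-3373/9676 - (12070 - 1*(-7511))))*(-16305 - 14347) = ((6431 + √(-68 + 2*I*√5)) + (-3373*1/9676 - (12070 + 7511)))*(-30652) = ((6431 + √(-68 + 2*I*√5)) + (-3373/9676 - 1*19581))*(-30652) = ((6431 + √(-68 + 2*I*√5)) + (-3373/9676 - 19581))*(-30652) = ((6431 + √(-68 + 2*I*√5)) - 189469129/9676)*(-30652) = (-127242773/9676 + √(-68 + 2*I*√5))*(-30652) = 975061369499/2419 - 30652*√(-68 + 2*I*√5)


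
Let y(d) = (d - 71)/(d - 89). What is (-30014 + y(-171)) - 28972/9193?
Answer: -35872085267/1195090 ≈ -30016.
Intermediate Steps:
y(d) = (-71 + d)/(-89 + d)
(-30014 + y(-171)) - 28972/9193 = (-30014 + (-71 - 171)/(-89 - 171)) - 28972/9193 = (-30014 - 242/(-260)) - 28972*1/9193 = (-30014 - 1/260*(-242)) - 28972/9193 = (-30014 + 121/130) - 28972/9193 = -3901699/130 - 28972/9193 = -35872085267/1195090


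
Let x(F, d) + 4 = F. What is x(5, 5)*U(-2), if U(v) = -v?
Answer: 2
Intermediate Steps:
x(F, d) = -4 + F
x(5, 5)*U(-2) = (-4 + 5)*(-1*(-2)) = 1*2 = 2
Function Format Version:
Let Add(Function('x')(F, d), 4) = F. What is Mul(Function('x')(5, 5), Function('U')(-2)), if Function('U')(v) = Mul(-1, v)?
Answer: 2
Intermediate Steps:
Function('x')(F, d) = Add(-4, F)
Mul(Function('x')(5, 5), Function('U')(-2)) = Mul(Add(-4, 5), Mul(-1, -2)) = Mul(1, 2) = 2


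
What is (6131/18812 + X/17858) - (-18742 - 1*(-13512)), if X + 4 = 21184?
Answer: 878749342819/167972348 ≈ 5231.5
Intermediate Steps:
X = 21180 (X = -4 + 21184 = 21180)
(6131/18812 + X/17858) - (-18742 - 1*(-13512)) = (6131/18812 + 21180/17858) - (-18742 - 1*(-13512)) = (6131*(1/18812) + 21180*(1/17858)) - (-18742 + 13512) = (6131/18812 + 10590/8929) - 1*(-5230) = 253962779/167972348 + 5230 = 878749342819/167972348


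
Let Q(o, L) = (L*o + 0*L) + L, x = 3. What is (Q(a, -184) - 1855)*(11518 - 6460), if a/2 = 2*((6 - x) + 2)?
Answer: -28926702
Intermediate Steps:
a = 20 (a = 2*(2*((6 - 1*3) + 2)) = 2*(2*((6 - 3) + 2)) = 2*(2*(3 + 2)) = 2*(2*5) = 2*10 = 20)
Q(o, L) = L + L*o (Q(o, L) = (L*o + 0) + L = L*o + L = L + L*o)
(Q(a, -184) - 1855)*(11518 - 6460) = (-184*(1 + 20) - 1855)*(11518 - 6460) = (-184*21 - 1855)*5058 = (-3864 - 1855)*5058 = -5719*5058 = -28926702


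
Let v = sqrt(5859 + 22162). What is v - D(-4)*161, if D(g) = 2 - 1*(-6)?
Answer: -1288 + sqrt(28021) ≈ -1120.6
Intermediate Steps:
D(g) = 8 (D(g) = 2 + 6 = 8)
v = sqrt(28021) ≈ 167.39
v - D(-4)*161 = sqrt(28021) - 8*161 = sqrt(28021) - 1*1288 = sqrt(28021) - 1288 = -1288 + sqrt(28021)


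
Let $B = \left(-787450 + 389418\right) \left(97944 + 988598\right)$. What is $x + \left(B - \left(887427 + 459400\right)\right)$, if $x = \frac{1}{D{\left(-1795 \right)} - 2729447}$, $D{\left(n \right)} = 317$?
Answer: $- \frac{1180293684372841231}{2729130} \approx -4.3248 \cdot 10^{11}$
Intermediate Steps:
$B = -432478485344$ ($B = \left(-398032\right) 1086542 = -432478485344$)
$x = - \frac{1}{2729130}$ ($x = \frac{1}{317 - 2729447} = \frac{1}{-2729130} = - \frac{1}{2729130} \approx -3.6642 \cdot 10^{-7}$)
$x + \left(B - \left(887427 + 459400\right)\right) = - \frac{1}{2729130} - 432479832171 = - \frac{1180293684372841231}{2729130}$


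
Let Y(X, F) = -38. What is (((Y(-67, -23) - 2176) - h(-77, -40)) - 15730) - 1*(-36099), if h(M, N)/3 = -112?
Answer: 18491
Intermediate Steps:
h(M, N) = -336 (h(M, N) = 3*(-112) = -336)
(((Y(-67, -23) - 2176) - h(-77, -40)) - 15730) - 1*(-36099) = (((-38 - 2176) - 1*(-336)) - 15730) - 1*(-36099) = ((-2214 + 336) - 15730) + 36099 = (-1878 - 15730) + 36099 = -17608 + 36099 = 18491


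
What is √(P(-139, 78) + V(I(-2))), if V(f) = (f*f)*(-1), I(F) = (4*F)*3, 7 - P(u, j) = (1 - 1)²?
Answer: I*√569 ≈ 23.854*I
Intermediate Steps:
P(u, j) = 7 (P(u, j) = 7 - (1 - 1)² = 7 - 1*0² = 7 - 1*0 = 7 + 0 = 7)
I(F) = 12*F
V(f) = -f² (V(f) = f²*(-1) = -f²)
√(P(-139, 78) + V(I(-2))) = √(7 - (12*(-2))²) = √(7 - 1*(-24)²) = √(7 - 1*576) = √(7 - 576) = √(-569) = I*√569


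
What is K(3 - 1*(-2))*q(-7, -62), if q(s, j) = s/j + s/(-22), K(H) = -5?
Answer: -735/341 ≈ -2.1554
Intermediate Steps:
q(s, j) = -s/22 + s/j (q(s, j) = s/j + s*(-1/22) = s/j - s/22 = -s/22 + s/j)
K(3 - 1*(-2))*q(-7, -62) = -5*(-1/22*(-7) - 7/(-62)) = -5*(7/22 - 7*(-1/62)) = -5*(7/22 + 7/62) = -5*147/341 = -735/341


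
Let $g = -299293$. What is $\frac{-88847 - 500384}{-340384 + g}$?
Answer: $\frac{589231}{639677} \approx 0.92114$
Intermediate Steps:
$\frac{-88847 - 500384}{-340384 + g} = \frac{-88847 - 500384}{-340384 - 299293} = - \frac{589231}{-639677} = \left(-589231\right) \left(- \frac{1}{639677}\right) = \frac{589231}{639677}$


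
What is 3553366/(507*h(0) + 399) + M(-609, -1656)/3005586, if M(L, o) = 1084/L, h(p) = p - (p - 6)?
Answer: 1084014630279640/1049735474739 ≈ 1032.7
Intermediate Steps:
h(p) = 6 (h(p) = p - (-6 + p) = p + (6 - p) = 6)
3553366/(507*h(0) + 399) + M(-609, -1656)/3005586 = 3553366/(507*6 + 399) + (1084/(-609))/3005586 = 3553366/(3042 + 399) + (1084*(-1/609))*(1/3005586) = 3553366/3441 - 1084/609*1/3005586 = 3553366*(1/3441) - 542/915200937 = 3553366/3441 - 542/915200937 = 1084014630279640/1049735474739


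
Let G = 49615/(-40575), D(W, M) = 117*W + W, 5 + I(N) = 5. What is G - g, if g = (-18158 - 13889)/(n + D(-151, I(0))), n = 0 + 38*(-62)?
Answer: -460248007/163712010 ≈ -2.8113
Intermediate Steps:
I(N) = 0 (I(N) = -5 + 5 = 0)
D(W, M) = 118*W
G = -9923/8115 (G = 49615*(-1/40575) = -9923/8115 ≈ -1.2228)
n = -2356 (n = 0 - 2356 = -2356)
g = 32047/20174 (g = (-18158 - 13889)/(-2356 + 118*(-151)) = -32047/(-2356 - 17818) = -32047/(-20174) = -32047*(-1/20174) = 32047/20174 ≈ 1.5885)
G - g = -9923/8115 - 1*32047/20174 = -9923/8115 - 32047/20174 = -460248007/163712010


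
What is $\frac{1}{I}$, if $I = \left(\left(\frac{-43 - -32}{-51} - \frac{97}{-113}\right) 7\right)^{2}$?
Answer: $\frac{33212169}{1877488900} \approx 0.01769$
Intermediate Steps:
$I = \frac{1877488900}{33212169}$ ($I = \left(\left(\left(-43 + 32\right) \left(- \frac{1}{51}\right) - - \frac{97}{113}\right) 7\right)^{2} = \left(\left(\left(-11\right) \left(- \frac{1}{51}\right) + \frac{97}{113}\right) 7\right)^{2} = \left(\left(\frac{11}{51} + \frac{97}{113}\right) 7\right)^{2} = \left(\frac{6190}{5763} \cdot 7\right)^{2} = \left(\frac{43330}{5763}\right)^{2} = \frac{1877488900}{33212169} \approx 56.53$)
$\frac{1}{I} = \frac{1}{\frac{1877488900}{33212169}} = \frac{33212169}{1877488900}$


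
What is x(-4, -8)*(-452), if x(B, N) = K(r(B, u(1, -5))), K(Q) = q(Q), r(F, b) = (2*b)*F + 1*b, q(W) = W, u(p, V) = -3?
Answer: -9492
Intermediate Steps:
r(F, b) = b + 2*F*b (r(F, b) = 2*F*b + b = b + 2*F*b)
K(Q) = Q
x(B, N) = -3 - 6*B (x(B, N) = -3*(1 + 2*B) = -3 - 6*B)
x(-4, -8)*(-452) = (-3 - 6*(-4))*(-452) = (-3 + 24)*(-452) = 21*(-452) = -9492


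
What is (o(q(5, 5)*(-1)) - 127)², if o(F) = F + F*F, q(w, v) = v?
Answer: 11449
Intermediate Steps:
o(F) = F + F²
(o(q(5, 5)*(-1)) - 127)² = ((5*(-1))*(1 + 5*(-1)) - 127)² = (-5*(1 - 5) - 127)² = (-5*(-4) - 127)² = (20 - 127)² = (-107)² = 11449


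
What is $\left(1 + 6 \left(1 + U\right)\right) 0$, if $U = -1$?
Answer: $0$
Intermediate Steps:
$\left(1 + 6 \left(1 + U\right)\right) 0 = \left(1 + 6 \left(1 - 1\right)\right) 0 = \left(1 + 6 \cdot 0\right) 0 = \left(1 + 0\right) 0 = 1 \cdot 0 = 0$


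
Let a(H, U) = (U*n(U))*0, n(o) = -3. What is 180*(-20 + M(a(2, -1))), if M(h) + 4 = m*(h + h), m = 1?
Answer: -4320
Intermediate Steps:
a(H, U) = 0 (a(H, U) = (U*(-3))*0 = -3*U*0 = 0)
M(h) = -4 + 2*h (M(h) = -4 + 1*(h + h) = -4 + 1*(2*h) = -4 + 2*h)
180*(-20 + M(a(2, -1))) = 180*(-20 + (-4 + 2*0)) = 180*(-20 + (-4 + 0)) = 180*(-20 - 4) = 180*(-24) = -4320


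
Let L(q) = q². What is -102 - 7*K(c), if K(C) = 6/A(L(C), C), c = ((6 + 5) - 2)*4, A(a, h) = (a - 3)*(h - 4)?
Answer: -703399/6896 ≈ -102.00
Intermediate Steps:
A(a, h) = (-4 + h)*(-3 + a) (A(a, h) = (-3 + a)*(-4 + h) = (-4 + h)*(-3 + a))
c = 36 (c = (11 - 2)*4 = 9*4 = 36)
K(C) = 6/(12 + C³ - 4*C² - 3*C) (K(C) = 6/(12 - 4*C² - 3*C + C²*C) = 6/(12 - 4*C² - 3*C + C³) = 6/(12 + C³ - 4*C² - 3*C))
-102 - 7*K(c) = -102 - 42/(12 + 36³ - 4*36² - 3*36) = -102 - 42/(12 + 46656 - 4*1296 - 108) = -102 - 42/(12 + 46656 - 5184 - 108) = -102 - 42/41376 = -102 - 7*1/6896 = -102 - 7/6896 = -703399/6896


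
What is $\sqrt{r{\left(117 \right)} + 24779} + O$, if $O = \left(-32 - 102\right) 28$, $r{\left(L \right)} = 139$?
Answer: $-3752 + \sqrt{24918} \approx -3594.1$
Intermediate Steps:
$O = -3752$ ($O = \left(-134\right) 28 = -3752$)
$\sqrt{r{\left(117 \right)} + 24779} + O = \sqrt{139 + 24779} - 3752 = \sqrt{24918} - 3752 = -3752 + \sqrt{24918}$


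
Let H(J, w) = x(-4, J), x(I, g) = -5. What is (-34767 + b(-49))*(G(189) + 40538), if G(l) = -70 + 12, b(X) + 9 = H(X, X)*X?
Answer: -1397814880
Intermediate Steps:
H(J, w) = -5
b(X) = -9 - 5*X
G(l) = -58
(-34767 + b(-49))*(G(189) + 40538) = (-34767 + (-9 - 5*(-49)))*(-58 + 40538) = (-34767 + (-9 + 245))*40480 = (-34767 + 236)*40480 = -34531*40480 = -1397814880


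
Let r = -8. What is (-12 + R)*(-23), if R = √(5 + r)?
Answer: 276 - 23*I*√3 ≈ 276.0 - 39.837*I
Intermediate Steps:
R = I*√3 (R = √(5 - 8) = √(-3) = I*√3 ≈ 1.732*I)
(-12 + R)*(-23) = (-12 + I*√3)*(-23) = 276 - 23*I*√3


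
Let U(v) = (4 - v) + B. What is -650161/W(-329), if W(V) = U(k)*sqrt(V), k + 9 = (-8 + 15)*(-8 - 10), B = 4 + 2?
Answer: 650161*I*sqrt(329)/47705 ≈ 247.2*I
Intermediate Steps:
B = 6
k = -135 (k = -9 + (-8 + 15)*(-8 - 10) = -9 + 7*(-18) = -9 - 126 = -135)
U(v) = 10 - v (U(v) = (4 - v) + 6 = 10 - v)
W(V) = 145*sqrt(V) (W(V) = (10 - 1*(-135))*sqrt(V) = (10 + 135)*sqrt(V) = 145*sqrt(V))
-650161/W(-329) = -650161*(-I*sqrt(329)/47705) = -(-650161)*I*sqrt(329)/47705 = 650161*I*sqrt(329)/47705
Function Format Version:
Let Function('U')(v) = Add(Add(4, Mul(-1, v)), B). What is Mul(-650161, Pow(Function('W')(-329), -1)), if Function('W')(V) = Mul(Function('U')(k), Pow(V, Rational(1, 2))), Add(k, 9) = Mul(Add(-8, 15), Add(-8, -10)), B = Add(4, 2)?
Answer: Mul(Rational(650161, 47705), I, Pow(329, Rational(1, 2))) ≈ Mul(247.20, I)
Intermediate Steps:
B = 6
k = -135 (k = Add(-9, Mul(Add(-8, 15), Add(-8, -10))) = Add(-9, Mul(7, -18)) = Add(-9, -126) = -135)
Function('U')(v) = Add(10, Mul(-1, v)) (Function('U')(v) = Add(Add(4, Mul(-1, v)), 6) = Add(10, Mul(-1, v)))
Function('W')(V) = Mul(145, Pow(V, Rational(1, 2))) (Function('W')(V) = Mul(Add(10, Mul(-1, -135)), Pow(V, Rational(1, 2))) = Mul(Add(10, 135), Pow(V, Rational(1, 2))) = Mul(145, Pow(V, Rational(1, 2))))
Mul(-650161, Pow(Function('W')(-329), -1)) = Mul(-650161, Pow(Mul(145, Pow(-329, Rational(1, 2))), -1)) = Mul(-650161, Pow(Mul(145, Mul(I, Pow(329, Rational(1, 2)))), -1)) = Mul(-650161, Pow(Mul(145, I, Pow(329, Rational(1, 2))), -1)) = Mul(-650161, Mul(Rational(-1, 47705), I, Pow(329, Rational(1, 2)))) = Mul(Rational(650161, 47705), I, Pow(329, Rational(1, 2)))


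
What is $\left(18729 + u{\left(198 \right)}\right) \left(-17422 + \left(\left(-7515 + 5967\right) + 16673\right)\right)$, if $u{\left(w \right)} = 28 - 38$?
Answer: $-42997543$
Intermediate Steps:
$u{\left(w \right)} = -10$ ($u{\left(w \right)} = 28 - 38 = -10$)
$\left(18729 + u{\left(198 \right)}\right) \left(-17422 + \left(\left(-7515 + 5967\right) + 16673\right)\right) = \left(18729 - 10\right) \left(-17422 + \left(\left(-7515 + 5967\right) + 16673\right)\right) = 18719 \left(-17422 + \left(-1548 + 16673\right)\right) = 18719 \left(-17422 + 15125\right) = 18719 \left(-2297\right) = -42997543$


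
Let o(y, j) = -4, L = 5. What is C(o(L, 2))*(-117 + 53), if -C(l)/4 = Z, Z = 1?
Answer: 256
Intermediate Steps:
C(l) = -4 (C(l) = -4*1 = -4)
C(o(L, 2))*(-117 + 53) = -4*(-117 + 53) = -4*(-64) = 256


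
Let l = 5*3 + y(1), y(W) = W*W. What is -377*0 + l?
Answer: 16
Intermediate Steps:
y(W) = W**2
l = 16 (l = 5*3 + 1**2 = 15 + 1 = 16)
-377*0 + l = -377*0 + 16 = 0 + 16 = 16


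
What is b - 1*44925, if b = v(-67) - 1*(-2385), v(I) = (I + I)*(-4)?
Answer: -42004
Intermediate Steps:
v(I) = -8*I (v(I) = (2*I)*(-4) = -8*I)
b = 2921 (b = -8*(-67) - 1*(-2385) = 536 + 2385 = 2921)
b - 1*44925 = 2921 - 1*44925 = 2921 - 44925 = -42004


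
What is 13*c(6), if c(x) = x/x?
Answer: 13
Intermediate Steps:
c(x) = 1
13*c(6) = 13*1 = 13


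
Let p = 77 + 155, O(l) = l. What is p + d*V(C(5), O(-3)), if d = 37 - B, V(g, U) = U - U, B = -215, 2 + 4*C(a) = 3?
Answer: 232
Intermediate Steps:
C(a) = ¼ (C(a) = -½ + (¼)*3 = -½ + ¾ = ¼)
V(g, U) = 0
d = 252 (d = 37 - 1*(-215) = 37 + 215 = 252)
p = 232
p + d*V(C(5), O(-3)) = 232 + 252*0 = 232 + 0 = 232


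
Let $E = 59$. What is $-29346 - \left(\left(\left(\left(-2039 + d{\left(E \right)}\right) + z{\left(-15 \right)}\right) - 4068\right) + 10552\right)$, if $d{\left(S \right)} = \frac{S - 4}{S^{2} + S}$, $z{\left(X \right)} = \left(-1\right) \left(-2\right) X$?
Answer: $- \frac{23902799}{708} \approx -33761.0$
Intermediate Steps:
$z{\left(X \right)} = 2 X$
$d{\left(S \right)} = \frac{-4 + S}{S + S^{2}}$
$-29346 - \left(\left(\left(\left(-2039 + d{\left(E \right)}\right) + z{\left(-15 \right)}\right) - 4068\right) + 10552\right) = -29346 - \left(\left(\left(\left(-2039 + \frac{-4 + 59}{59 \left(1 + 59\right)}\right) + 2 \left(-15\right)\right) - 4068\right) + 10552\right) = -29346 - \left(\left(\left(\left(-2039 + \frac{1}{59} \cdot \frac{1}{60} \cdot 55\right) - 30\right) - 4068\right) + 10552\right) = -29346 - \left(\left(\left(\left(-2039 + \frac{11}{708}\right) - 30\right) - 4068\right) + 10552\right) = -29346 - \left(\left(\left(- \frac{1443601}{708} - 30\right) - 4068\right) + 10552\right) = -29346 - \left(\left(- \frac{1464841}{708} - 4068\right) + 10552\right) = -29346 - \left(- \frac{4344985}{708} + 10552\right) = -29346 - \frac{3125831}{708} = - \frac{23902799}{708}$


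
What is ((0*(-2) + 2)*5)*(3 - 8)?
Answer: -50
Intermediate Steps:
((0*(-2) + 2)*5)*(3 - 8) = ((0 + 2)*5)*(-5) = (2*5)*(-5) = 10*(-5) = -50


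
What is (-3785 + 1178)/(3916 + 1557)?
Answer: -2607/5473 ≈ -0.47634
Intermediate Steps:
(-3785 + 1178)/(3916 + 1557) = -2607/5473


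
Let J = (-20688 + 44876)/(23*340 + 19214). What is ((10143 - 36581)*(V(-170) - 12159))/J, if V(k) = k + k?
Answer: 2233336606277/6047 ≈ 3.6933e+8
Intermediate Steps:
V(k) = 2*k
J = 12094/13517 (J = 24188/(7820 + 19214) = 24188/27034 = 24188*(1/27034) = 12094/13517 ≈ 0.89472)
((10143 - 36581)*(V(-170) - 12159))/J = ((10143 - 36581)*(2*(-170) - 12159))/(12094/13517) = -26438*(-340 - 12159)*(13517/12094) = -26438*(-12499)*(13517/12094) = 330448562*(13517/12094) = 2233336606277/6047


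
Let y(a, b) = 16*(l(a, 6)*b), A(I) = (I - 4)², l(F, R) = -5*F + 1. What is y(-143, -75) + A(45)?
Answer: -857519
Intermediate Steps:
l(F, R) = 1 - 5*F
A(I) = (-4 + I)²
y(a, b) = 16*b*(1 - 5*a) (y(a, b) = 16*((1 - 5*a)*b) = 16*(b*(1 - 5*a)) = 16*b*(1 - 5*a))
y(-143, -75) + A(45) = 16*(-75)*(1 - 5*(-143)) + (-4 + 45)² = 16*(-75)*(1 + 715) + 41² = 16*(-75)*716 + 1681 = -859200 + 1681 = -857519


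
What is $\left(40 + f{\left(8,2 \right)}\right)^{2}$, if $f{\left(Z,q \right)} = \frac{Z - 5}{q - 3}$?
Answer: $1369$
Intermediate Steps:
$f{\left(Z,q \right)} = \frac{-5 + Z}{-3 + q}$
$\left(40 + f{\left(8,2 \right)}\right)^{2} = \left(40 + \frac{-5 + 8}{-3 + 2}\right)^{2} = \left(40 + \frac{1}{-1} \cdot 3\right)^{2} = \left(40 - 3\right)^{2} = 37^{2} = 1369$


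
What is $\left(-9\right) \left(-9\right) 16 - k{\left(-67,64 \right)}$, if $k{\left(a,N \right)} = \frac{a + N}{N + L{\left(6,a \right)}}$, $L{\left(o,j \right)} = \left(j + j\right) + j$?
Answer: $\frac{177549}{137} \approx 1296.0$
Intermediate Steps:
$L{\left(o,j \right)} = 3 j$ ($L{\left(o,j \right)} = 2 j + j = 3 j$)
$k{\left(a,N \right)} = \frac{N + a}{N + 3 a}$ ($k{\left(a,N \right)} = \frac{a + N}{N + 3 a} = \frac{N + a}{N + 3 a}$)
$\left(-9\right) \left(-9\right) 16 - k{\left(-67,64 \right)} = \left(-9\right) \left(-9\right) 16 - \frac{64 - 67}{64 + 3 \left(-67\right)} = 81 \cdot 16 - \frac{1}{64 - 201} \left(-3\right) = 1296 - \frac{1}{-137} \left(-3\right) = 1296 - \left(- \frac{1}{137}\right) \left(-3\right) = 1296 - \frac{3}{137} = \frac{177549}{137}$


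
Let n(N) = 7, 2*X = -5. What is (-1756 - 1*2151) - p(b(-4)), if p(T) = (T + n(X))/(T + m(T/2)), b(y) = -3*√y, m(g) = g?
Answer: -11723/3 - 7*I/9 ≈ -3907.7 - 0.77778*I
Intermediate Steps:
X = -5/2 (X = (½)*(-5) = -5/2 ≈ -2.5000)
p(T) = 2*(7 + T)/(3*T) (p(T) = (T + 7)/(T + T/2) = (7 + T)/(T + T*(½)) = (7 + T)/(T + T/2) = (7 + T)/((3*T/2)) = (7 + T)*(2/(3*T)) = 2*(7 + T)/(3*T))
(-1756 - 1*2151) - p(b(-4)) = (-1756 - 1*2151) - 2*(7 - 6*I)/(3*((-6*I))) = (-1756 - 2151) - 2*(7 - 6*I)/(3*((-6*I))) = -3907 - 2*(7 - 6*I)/(3*((-6*I))) = -3907 - 2*I/6*(7 - 6*I)/3 = -3907 - I*(7 - 6*I)/9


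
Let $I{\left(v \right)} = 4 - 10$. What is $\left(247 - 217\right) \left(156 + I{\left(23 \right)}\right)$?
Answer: $4500$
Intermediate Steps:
$I{\left(v \right)} = -6$
$\left(247 - 217\right) \left(156 + I{\left(23 \right)}\right) = \left(247 - 217\right) \left(156 - 6\right) = 30 \cdot 150 = 4500$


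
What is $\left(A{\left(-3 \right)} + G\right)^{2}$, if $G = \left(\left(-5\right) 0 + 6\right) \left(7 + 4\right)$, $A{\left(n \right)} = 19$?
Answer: $7225$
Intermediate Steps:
$G = 66$ ($G = \left(0 + 6\right) 11 = 6 \cdot 11 = 66$)
$\left(A{\left(-3 \right)} + G\right)^{2} = \left(19 + 66\right)^{2} = 85^{2} = 7225$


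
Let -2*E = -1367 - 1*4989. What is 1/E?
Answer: 1/3178 ≈ 0.00031466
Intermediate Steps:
E = 3178 (E = -(-1367 - 1*4989)/2 = -(-1367 - 4989)/2 = -½*(-6356) = 3178)
1/E = 1/3178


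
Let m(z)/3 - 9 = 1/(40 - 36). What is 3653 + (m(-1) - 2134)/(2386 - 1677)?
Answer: 10351483/2836 ≈ 3650.0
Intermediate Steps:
m(z) = 111/4 (m(z) = 27 + 3/(40 - 36) = 27 + 3/4 = 27 + 3*(¼) = 27 + ¾ = 111/4)
3653 + (m(-1) - 2134)/(2386 - 1677) = 3653 + (111/4 - 2134)/(2386 - 1677) = 3653 - 8425/4/709 = 3653 - 8425/4*1/709 = 3653 - 8425/2836 = 10351483/2836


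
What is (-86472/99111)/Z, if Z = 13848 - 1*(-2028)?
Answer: -2402/43707951 ≈ -5.4956e-5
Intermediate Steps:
Z = 15876 (Z = 13848 + 2028 = 15876)
(-86472/99111)/Z = -86472/99111/15876 = -86472*1/99111*(1/15876) = -28824/33037*1/15876 = -2402/43707951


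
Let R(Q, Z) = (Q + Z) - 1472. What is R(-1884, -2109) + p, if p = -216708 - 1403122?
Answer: -1625295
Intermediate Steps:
R(Q, Z) = -1472 + Q + Z
p = -1619830
R(-1884, -2109) + p = (-1472 - 1884 - 2109) - 1619830 = -5465 - 1619830 = -1625295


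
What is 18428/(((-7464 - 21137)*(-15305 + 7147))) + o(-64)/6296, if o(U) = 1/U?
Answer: 3596062537/47008848882176 ≈ 7.6498e-5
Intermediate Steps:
18428/(((-7464 - 21137)*(-15305 + 7147))) + o(-64)/6296 = 18428/(((-7464 - 21137)*(-15305 + 7147))) + 1/(-64*6296) = 18428/((-28601*(-8158))) - 1/64*1/6296 = 18428/233326958 - 1/402944 = 18428*(1/233326958) - 1/402944 = 9214/116663479 - 1/402944 = 3596062537/47008848882176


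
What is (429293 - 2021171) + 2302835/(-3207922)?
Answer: -5106622760351/3207922 ≈ -1.5919e+6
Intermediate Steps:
(429293 - 2021171) + 2302835/(-3207922) = -1591878 + 2302835*(-1/3207922) = -1591878 - 2302835/3207922 = -5106622760351/3207922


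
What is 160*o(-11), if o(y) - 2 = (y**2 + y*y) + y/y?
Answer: 39200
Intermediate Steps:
o(y) = 3 + 2*y**2 (o(y) = 2 + ((y**2 + y*y) + y/y) = 2 + ((y**2 + y**2) + 1) = 2 + (2*y**2 + 1) = 2 + (1 + 2*y**2) = 3 + 2*y**2)
160*o(-11) = 160*(3 + 2*(-11)**2) = 160*(3 + 2*121) = 160*(3 + 242) = 160*245 = 39200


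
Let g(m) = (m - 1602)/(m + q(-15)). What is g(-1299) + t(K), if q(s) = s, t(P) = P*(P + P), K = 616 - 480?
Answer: 16203463/438 ≈ 36994.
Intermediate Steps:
K = 136
t(P) = 2*P**2 (t(P) = P*(2*P) = 2*P**2)
g(m) = (-1602 + m)/(-15 + m) (g(m) = (m - 1602)/(m - 15) = (-1602 + m)/(-15 + m))
g(-1299) + t(K) = (-1602 - 1299)/(-15 - 1299) + 2*136**2 = -2901/(-1314) + 2*18496 = -1/1314*(-2901) + 36992 = 967/438 + 36992 = 16203463/438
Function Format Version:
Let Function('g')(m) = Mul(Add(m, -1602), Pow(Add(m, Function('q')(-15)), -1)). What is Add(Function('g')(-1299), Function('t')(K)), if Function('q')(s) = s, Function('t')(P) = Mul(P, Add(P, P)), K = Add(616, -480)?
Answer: Rational(16203463, 438) ≈ 36994.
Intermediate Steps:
K = 136
Function('t')(P) = Mul(2, Pow(P, 2)) (Function('t')(P) = Mul(P, Mul(2, P)) = Mul(2, Pow(P, 2)))
Function('g')(m) = Mul(Pow(Add(-15, m), -1), Add(-1602, m)) (Function('g')(m) = Mul(Add(m, -1602), Pow(Add(m, -15), -1)) = Mul(Add(-1602, m), Pow(Add(-15, m), -1)) = Mul(Pow(Add(-15, m), -1), Add(-1602, m)))
Add(Function('g')(-1299), Function('t')(K)) = Add(Mul(Pow(Add(-15, -1299), -1), Add(-1602, -1299)), Mul(2, Pow(136, 2))) = Add(Mul(Pow(-1314, -1), -2901), Mul(2, 18496)) = Add(Mul(Rational(-1, 1314), -2901), 36992) = Add(Rational(967, 438), 36992) = Rational(16203463, 438)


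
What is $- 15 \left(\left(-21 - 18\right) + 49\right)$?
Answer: $-150$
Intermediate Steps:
$- 15 \left(\left(-21 - 18\right) + 49\right) = - 15 \left(-39 + 49\right) = \left(-15\right) 10 = -150$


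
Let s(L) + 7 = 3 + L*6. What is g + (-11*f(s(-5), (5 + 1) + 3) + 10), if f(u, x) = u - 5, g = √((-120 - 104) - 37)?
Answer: 439 + 3*I*√29 ≈ 439.0 + 16.155*I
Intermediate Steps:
g = 3*I*√29 (g = √(-224 - 37) = √(-261) = 3*I*√29 ≈ 16.155*I)
s(L) = -4 + 6*L (s(L) = -7 + (3 + L*6) = -7 + (3 + 6*L) = -4 + 6*L)
f(u, x) = -5 + u
g + (-11*f(s(-5), (5 + 1) + 3) + 10) = 3*I*√29 + (-11*(-5 + (-4 + 6*(-5))) + 10) = 3*I*√29 + (-11*(-5 + (-4 - 30)) + 10) = 3*I*√29 + (-11*(-5 - 34) + 10) = 3*I*√29 + (-11*(-39) + 10) = 3*I*√29 + (429 + 10) = 3*I*√29 + 439 = 439 + 3*I*√29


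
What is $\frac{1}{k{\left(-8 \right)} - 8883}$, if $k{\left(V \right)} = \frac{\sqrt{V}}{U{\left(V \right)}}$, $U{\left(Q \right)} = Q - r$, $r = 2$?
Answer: $- \frac{222075}{1972692227} + \frac{5 i \sqrt{2}}{1972692227} \approx -0.00011257 + 3.5845 \cdot 10^{-9} i$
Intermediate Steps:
$U{\left(Q \right)} = -2 + Q$ ($U{\left(Q \right)} = Q - 2 = -2 + Q$)
$k{\left(V \right)} = \frac{\sqrt{V}}{-2 + V}$
$\frac{1}{k{\left(-8 \right)} - 8883} = \frac{1}{\frac{\sqrt{-8}}{-2 - 8} - 8883} = \frac{1}{\frac{2 i \sqrt{2}}{-10} - 8883} = \frac{1}{2 i \sqrt{2} \left(- \frac{1}{10}\right) - 8883} = \frac{1}{- \frac{i \sqrt{2}}{5} - 8883} = \frac{1}{-8883 - \frac{i \sqrt{2}}{5}}$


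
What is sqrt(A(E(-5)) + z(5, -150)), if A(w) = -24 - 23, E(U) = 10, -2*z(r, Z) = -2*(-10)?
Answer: I*sqrt(57) ≈ 7.5498*I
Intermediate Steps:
z(r, Z) = -10 (z(r, Z) = -(-1)*(-10) = -1/2*20 = -10)
A(w) = -47
sqrt(A(E(-5)) + z(5, -150)) = sqrt(-47 - 10) = sqrt(-57) = I*sqrt(57)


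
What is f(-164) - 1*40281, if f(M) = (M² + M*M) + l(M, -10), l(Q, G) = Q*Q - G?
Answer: 40417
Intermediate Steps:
l(Q, G) = Q² - G
f(M) = 10 + 3*M² (f(M) = (M² + M*M) + (M² - 1*(-10)) = (M² + M²) + (M² + 10) = 2*M² + (10 + M²) = 10 + 3*M²)
f(-164) - 1*40281 = (10 + 3*(-164)²) - 1*40281 = (10 + 3*26896) - 40281 = (10 + 80688) - 40281 = 80698 - 40281 = 40417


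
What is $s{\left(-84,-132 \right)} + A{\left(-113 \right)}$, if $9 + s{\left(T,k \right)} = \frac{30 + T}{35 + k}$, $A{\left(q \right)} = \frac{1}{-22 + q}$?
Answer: $- \frac{110662}{13095} \approx -8.4507$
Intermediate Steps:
$s{\left(T,k \right)} = -9 + \frac{30 + T}{35 + k}$
$s{\left(-84,-132 \right)} + A{\left(-113 \right)} = \frac{-285 - 84 - -1188}{35 - 132} + \frac{1}{-22 - 113} = \frac{-285 - 84 + 1188}{-97} + \frac{1}{-135} = \left(- \frac{1}{97}\right) 819 - \frac{1}{135} = - \frac{819}{97} - \frac{1}{135} = - \frac{110662}{13095}$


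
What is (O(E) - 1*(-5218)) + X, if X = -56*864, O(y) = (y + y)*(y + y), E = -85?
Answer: -14266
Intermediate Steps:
O(y) = 4*y**2 (O(y) = (2*y)*(2*y) = 4*y**2)
X = -48384
(O(E) - 1*(-5218)) + X = (4*(-85)**2 - 1*(-5218)) - 48384 = (4*7225 + 5218) - 48384 = (28900 + 5218) - 48384 = 34118 - 48384 = -14266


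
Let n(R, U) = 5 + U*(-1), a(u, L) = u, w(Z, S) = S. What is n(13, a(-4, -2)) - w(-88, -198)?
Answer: 207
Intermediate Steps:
n(R, U) = 5 - U
n(13, a(-4, -2)) - w(-88, -198) = (5 - 1*(-4)) - 1*(-198) = (5 + 4) + 198 = 9 + 198 = 207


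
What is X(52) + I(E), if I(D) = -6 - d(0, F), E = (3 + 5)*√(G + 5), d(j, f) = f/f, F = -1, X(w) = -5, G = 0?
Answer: -12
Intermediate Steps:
d(j, f) = 1
E = 8*√5 (E = (3 + 5)*√(0 + 5) = 8*√5 ≈ 17.889)
I(D) = -7 (I(D) = -6 - 1*1 = -6 - 1 = -7)
X(52) + I(E) = -5 - 7 = -12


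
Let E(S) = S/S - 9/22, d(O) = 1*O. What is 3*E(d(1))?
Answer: 39/22 ≈ 1.7727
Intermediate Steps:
d(O) = O
E(S) = 13/22 (E(S) = 1 - 9*1/22 = 1 - 9/22 = 13/22)
3*E(d(1)) = 3*(13/22) = 39/22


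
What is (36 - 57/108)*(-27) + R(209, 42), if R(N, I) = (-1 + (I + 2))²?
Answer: 3565/4 ≈ 891.25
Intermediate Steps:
R(N, I) = (1 + I)² (R(N, I) = (-1 + (2 + I))² = (1 + I)²)
(36 - 57/108)*(-27) + R(209, 42) = (36 - 57/108)*(-27) + (1 + 42)² = (36 - 57*1/108)*(-27) + 43² = (36 - 19/36)*(-27) + 1849 = (1277/36)*(-27) + 1849 = -3831/4 + 1849 = 3565/4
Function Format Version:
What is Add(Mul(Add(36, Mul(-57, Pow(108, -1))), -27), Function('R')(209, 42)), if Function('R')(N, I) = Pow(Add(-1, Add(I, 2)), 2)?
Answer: Rational(3565, 4) ≈ 891.25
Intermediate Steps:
Function('R')(N, I) = Pow(Add(1, I), 2) (Function('R')(N, I) = Pow(Add(-1, Add(2, I)), 2) = Pow(Add(1, I), 2))
Add(Mul(Add(36, Mul(-57, Pow(108, -1))), -27), Function('R')(209, 42)) = Add(Mul(Add(36, Mul(-57, Pow(108, -1))), -27), Pow(Add(1, 42), 2)) = Add(Mul(Add(36, Mul(-57, Rational(1, 108))), -27), Pow(43, 2)) = Add(Mul(Add(36, Rational(-19, 36)), -27), 1849) = Add(Mul(Rational(1277, 36), -27), 1849) = Add(Rational(-3831, 4), 1849) = Rational(3565, 4)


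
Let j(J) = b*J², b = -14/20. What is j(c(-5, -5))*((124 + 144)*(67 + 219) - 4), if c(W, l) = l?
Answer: -1341270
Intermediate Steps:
b = -7/10 (b = -14*1/20 = -7/10 ≈ -0.70000)
j(J) = -7*J²/10
j(c(-5, -5))*((124 + 144)*(67 + 219) - 4) = (-7/10*(-5)²)*((124 + 144)*(67 + 219) - 4) = (-7/10*25)*(268*286 - 4) = -35*(76648 - 4)/2 = -35/2*76644 = -1341270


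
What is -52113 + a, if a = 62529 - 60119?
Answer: -49703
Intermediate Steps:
a = 2410
-52113 + a = -52113 + 2410 = -49703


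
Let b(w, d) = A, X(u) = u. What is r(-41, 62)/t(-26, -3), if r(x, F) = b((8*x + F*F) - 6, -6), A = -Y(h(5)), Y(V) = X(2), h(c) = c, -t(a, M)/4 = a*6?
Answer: -1/312 ≈ -0.0032051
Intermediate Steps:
t(a, M) = -24*a (t(a, M) = -4*a*6 = -24*a)
Y(V) = 2
A = -2 (A = -1*2 = -2)
b(w, d) = -2
r(x, F) = -2
r(-41, 62)/t(-26, -3) = -2/((-24*(-26))) = -2/624 = -2*1/624 = -1/312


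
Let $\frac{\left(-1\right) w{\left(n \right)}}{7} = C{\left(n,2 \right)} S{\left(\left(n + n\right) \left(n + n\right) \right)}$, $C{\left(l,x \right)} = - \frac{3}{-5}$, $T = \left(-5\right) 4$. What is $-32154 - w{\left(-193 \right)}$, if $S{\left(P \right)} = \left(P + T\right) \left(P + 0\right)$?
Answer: $\frac{466133229246}{5} \approx 9.3227 \cdot 10^{10}$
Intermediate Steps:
$T = -20$
$C{\left(l,x \right)} = \frac{3}{5}$ ($C{\left(l,x \right)} = \left(-3\right) \left(- \frac{1}{5}\right) = \frac{3}{5}$)
$S{\left(P \right)} = P \left(-20 + P\right)$ ($S{\left(P \right)} = \left(P - 20\right) \left(P + 0\right) = \left(-20 + P\right) P = P \left(-20 + P\right)$)
$w{\left(n \right)} = - \frac{84 n^{2} \left(-20 + 4 n^{2}\right)}{5}$ ($w{\left(n \right)} = - 7 \frac{3 \left(n + n\right) \left(n + n\right) \left(-20 + \left(n + n\right) \left(n + n\right)\right)}{5} = - 7 \frac{3 \cdot 2 n 2 n \left(-20 + 2 n 2 n\right)}{5} = - 7 \frac{3 \cdot 4 n^{2} \left(-20 + 4 n^{2}\right)}{5} = - 7 \frac{12 n^{2} \left(-20 + 4 n^{2}\right)}{5} = - \frac{84 n^{2} \left(-20 + 4 n^{2}\right)}{5}$)
$-32154 - w{\left(-193 \right)} = -32154 - \frac{336 \left(-193\right)^{2} \left(5 - \left(-193\right)^{2}\right)}{5} = -32154 - \frac{336}{5} \cdot 37249 \left(5 - 37249\right) = -32154 - \frac{336}{5} \cdot 37249 \left(-37244\right) = -32154 - - \frac{466133390016}{5} = -32154 + \frac{466133390016}{5} = \frac{466133229246}{5}$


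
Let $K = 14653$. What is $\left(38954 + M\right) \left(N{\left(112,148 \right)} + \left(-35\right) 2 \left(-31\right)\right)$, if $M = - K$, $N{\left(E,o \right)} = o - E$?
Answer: $53608006$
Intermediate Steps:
$M = -14653$ ($M = \left(-1\right) 14653 = -14653$)
$\left(38954 + M\right) \left(N{\left(112,148 \right)} + \left(-35\right) 2 \left(-31\right)\right) = \left(38954 - 14653\right) \left(\left(148 - 112\right) + \left(-35\right) 2 \left(-31\right)\right) = 24301 \left(\left(148 - 112\right) - -2170\right) = 24301 \left(36 + 2170\right) = 24301 \cdot 2206 = 53608006$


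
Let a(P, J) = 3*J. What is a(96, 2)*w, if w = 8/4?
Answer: 12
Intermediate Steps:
w = 2 (w = 8*(¼) = 2)
a(96, 2)*w = (3*2)*2 = 6*2 = 12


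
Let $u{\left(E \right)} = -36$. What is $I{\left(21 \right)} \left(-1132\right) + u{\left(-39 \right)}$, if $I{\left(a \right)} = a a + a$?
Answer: $-523020$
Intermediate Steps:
$I{\left(a \right)} = a + a^{2}$ ($I{\left(a \right)} = a^{2} + a = a + a^{2}$)
$I{\left(21 \right)} \left(-1132\right) + u{\left(-39 \right)} = 21 \left(1 + 21\right) \left(-1132\right) - 36 = 21 \cdot 22 \left(-1132\right) - 36 = 462 \left(-1132\right) - 36 = -522984 - 36 = -523020$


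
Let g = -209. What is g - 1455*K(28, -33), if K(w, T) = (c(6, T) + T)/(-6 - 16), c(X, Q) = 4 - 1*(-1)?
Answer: -22669/11 ≈ -2060.8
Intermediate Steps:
c(X, Q) = 5 (c(X, Q) = 4 + 1 = 5)
K(w, T) = -5/22 - T/22 (K(w, T) = (5 + T)/(-6 - 16) = (5 + T)/(-22) = (5 + T)*(-1/22) = -5/22 - T/22)
g - 1455*K(28, -33) = -209 - 1455*(-5/22 - 1/22*(-33)) = -209 - 1455*(-5/22 + 3/2) = -209 - 1455*14/11 = -209 - 20370/11 = -22669/11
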